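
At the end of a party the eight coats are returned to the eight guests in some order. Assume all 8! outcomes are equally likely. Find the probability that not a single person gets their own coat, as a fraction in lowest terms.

Favorable outcomes: !8 = 14833.
Total outcomes: 8! = 40320.
Probability = 14833/40320 = 2119/5760.

2119/5760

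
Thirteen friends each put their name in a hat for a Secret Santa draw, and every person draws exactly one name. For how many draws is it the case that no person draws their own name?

2290792932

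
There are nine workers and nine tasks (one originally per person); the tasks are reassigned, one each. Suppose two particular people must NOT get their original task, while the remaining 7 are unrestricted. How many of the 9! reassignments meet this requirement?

Let A_j be the event that the j-th constrained one is fixed. By inclusion-exclusion over the 2 events:
Σ_{j=0}^{2} (-1)^j C(2,j)(9-j)!
= C(2,0)·9! - C(2,1)·8! + C(2,2)·7!
= 362880 - 80640 + 5040
= 287280

287280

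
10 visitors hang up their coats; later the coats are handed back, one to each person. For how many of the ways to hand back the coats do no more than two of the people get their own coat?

# with exactly i fixed is C(10,i)·!(10-i); sum over i=0..2:
  i=0: C(10,0)·!10 = 1·1334961 = 1334961
  i=1: C(10,1)·!9 = 10·133496 = 1334960
  i=2: C(10,2)·!8 = 45·14833 = 667485
Total = 3337406.

3337406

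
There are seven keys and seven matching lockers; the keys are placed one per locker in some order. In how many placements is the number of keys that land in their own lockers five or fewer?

# with exactly i fixed is C(7,i)·!(7-i); sum over i=0..5:
  i=0: C(7,0)·!7 = 1·1854 = 1854
  i=1: C(7,1)·!6 = 7·265 = 1855
  i=2: C(7,2)·!5 = 21·44 = 924
  i=3: C(7,3)·!4 = 35·9 = 315
  i=4: C(7,4)·!3 = 35·2 = 70
  i=5: C(7,5)·!2 = 21·1 = 21
Total = 5039.

5039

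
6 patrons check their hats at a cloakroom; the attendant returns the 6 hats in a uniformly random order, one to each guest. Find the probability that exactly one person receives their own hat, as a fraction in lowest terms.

Favorable outcomes: C(6,1)·!5 = 6·44 = 264.
Total outcomes: 6! = 720.
Probability = 264/720 = 11/30.

11/30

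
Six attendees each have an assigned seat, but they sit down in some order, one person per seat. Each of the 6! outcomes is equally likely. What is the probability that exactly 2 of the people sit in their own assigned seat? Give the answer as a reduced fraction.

3/16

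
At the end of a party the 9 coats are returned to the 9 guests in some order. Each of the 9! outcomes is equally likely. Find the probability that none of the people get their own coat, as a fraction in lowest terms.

Favorable outcomes: !9 = 133496.
Total outcomes: 9! = 362880.
Probability = 133496/362880 = 16687/45360.

16687/45360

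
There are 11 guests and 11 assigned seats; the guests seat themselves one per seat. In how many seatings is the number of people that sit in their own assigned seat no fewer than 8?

386

# with exactly i fixed is C(11,i)·!(11-i); sum over i=8..11:
  i=8: C(11,8)·!3 = 165·2 = 330
  i=9: C(11,9)·!2 = 55·1 = 55
  i=10: C(11,10)·!1 = 11·0 = 0
  i=11: C(11,11)·!0 = 1·1 = 1
Total = 386.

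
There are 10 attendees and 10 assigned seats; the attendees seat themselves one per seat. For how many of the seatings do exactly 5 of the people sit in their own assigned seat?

11088

Choose which 5 of the 10 are fixed: C(10,5) = 252.
The other 5 form a derangement: !5 = 44.
Total: 252 × 44 = 11088.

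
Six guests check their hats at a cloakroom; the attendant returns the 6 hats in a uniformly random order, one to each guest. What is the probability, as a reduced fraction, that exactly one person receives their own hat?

11/30

Favorable outcomes: C(6,1)·!5 = 6·44 = 264.
Total outcomes: 6! = 720.
Probability = 264/720 = 11/30.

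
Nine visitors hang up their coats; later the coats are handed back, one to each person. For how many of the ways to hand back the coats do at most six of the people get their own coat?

# with exactly i fixed is C(9,i)·!(9-i); sum over i=0..6:
  i=0: C(9,0)·!9 = 1·133496 = 133496
  i=1: C(9,1)·!8 = 9·14833 = 133497
  i=2: C(9,2)·!7 = 36·1854 = 66744
  i=3: C(9,3)·!6 = 84·265 = 22260
  i=4: C(9,4)·!5 = 126·44 = 5544
  i=5: C(9,5)·!4 = 126·9 = 1134
  i=6: C(9,6)·!3 = 84·2 = 168
Total = 362843.

362843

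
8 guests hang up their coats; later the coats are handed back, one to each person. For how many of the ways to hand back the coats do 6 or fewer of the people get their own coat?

40319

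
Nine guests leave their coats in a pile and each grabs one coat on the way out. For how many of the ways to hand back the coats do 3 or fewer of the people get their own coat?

# with exactly i fixed is C(9,i)·!(9-i); sum over i=0..3:
  i=0: C(9,0)·!9 = 1·133496 = 133496
  i=1: C(9,1)·!8 = 9·14833 = 133497
  i=2: C(9,2)·!7 = 36·1854 = 66744
  i=3: C(9,3)·!6 = 84·265 = 22260
Total = 355997.

355997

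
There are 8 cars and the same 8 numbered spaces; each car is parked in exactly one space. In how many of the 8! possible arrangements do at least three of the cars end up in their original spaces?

# with exactly i fixed is C(8,i)·!(8-i); sum over i=3..8:
  i=3: C(8,3)·!5 = 56·44 = 2464
  i=4: C(8,4)·!4 = 70·9 = 630
  i=5: C(8,5)·!3 = 56·2 = 112
  i=6: C(8,6)·!2 = 28·1 = 28
  i=7: C(8,7)·!1 = 8·0 = 0
  i=8: C(8,8)·!0 = 1·1 = 1
Total = 3235.

3235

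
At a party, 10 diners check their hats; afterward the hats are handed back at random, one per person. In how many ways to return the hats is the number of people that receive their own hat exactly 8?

45

Pick the 8 fixed positions: C(10,8) = 45 ways.
The other 2 form a derangement: !2 = 1.
Total: 45 × 1 = 45.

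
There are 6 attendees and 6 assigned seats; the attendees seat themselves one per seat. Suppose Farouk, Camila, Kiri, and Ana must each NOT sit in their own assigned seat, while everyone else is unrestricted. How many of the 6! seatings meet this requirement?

362

Let A_j be the event that the j-th constrained one is fixed. By inclusion-exclusion over the 4 events:
Σ_{j=0}^{4} (-1)^j C(4,j)(6-j)!
= C(4,0)·6! - C(4,1)·5! + C(4,2)·4! - C(4,3)·3! + C(4,4)·2!
= 720 - 480 + 144 - 24 + 2
= 362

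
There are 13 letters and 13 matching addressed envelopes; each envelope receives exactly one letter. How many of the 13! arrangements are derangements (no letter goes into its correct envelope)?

2290792932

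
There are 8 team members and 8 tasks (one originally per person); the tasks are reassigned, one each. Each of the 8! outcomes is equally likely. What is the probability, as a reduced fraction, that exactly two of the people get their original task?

53/288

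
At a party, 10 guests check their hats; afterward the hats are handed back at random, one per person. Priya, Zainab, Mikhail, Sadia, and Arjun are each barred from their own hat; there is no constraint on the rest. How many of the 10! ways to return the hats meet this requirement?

Inclusion-exclusion on the 5 forbidden self-matches:
Σ_{j=0}^{5} (-1)^j C(5,j)(10-j)!
= C(5,0)·10! - C(5,1)·9! + C(5,2)·8! - C(5,3)·7! + C(5,4)·6! - C(5,5)·5!
= 3628800 - 1814400 + 403200 - 50400 + 3600 - 120
= 2170680

2170680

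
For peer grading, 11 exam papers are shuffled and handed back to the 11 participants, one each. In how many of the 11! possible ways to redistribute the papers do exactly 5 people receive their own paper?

122430

Pick the 5 fixed positions: C(11,5) = 462 ways.
The other 6 form a derangement: !6 = 265.
Total: 462 × 265 = 122430.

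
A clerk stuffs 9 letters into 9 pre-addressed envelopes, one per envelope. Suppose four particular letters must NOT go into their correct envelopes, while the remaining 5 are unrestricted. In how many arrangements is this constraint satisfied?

Let A_j be the event that the j-th constrained one is fixed. By inclusion-exclusion over the 4 events:
Σ_{j=0}^{4} (-1)^j C(4,j)(9-j)!
= C(4,0)·9! - C(4,1)·8! + C(4,2)·7! - C(4,3)·6! + C(4,4)·5!
= 362880 - 161280 + 30240 - 2880 + 120
= 229080

229080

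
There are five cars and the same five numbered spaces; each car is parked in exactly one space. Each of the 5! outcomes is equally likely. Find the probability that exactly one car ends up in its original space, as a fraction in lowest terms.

3/8

Favorable outcomes: C(5,1)·!4 = 5·9 = 45.
Total outcomes: 5! = 120.
Probability = 45/120 = 3/8.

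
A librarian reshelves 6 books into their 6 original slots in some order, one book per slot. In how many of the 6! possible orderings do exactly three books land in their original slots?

Choose which 3 of the 6 are fixed: C(6,3) = 20.
The other 3 form a derangement: !3 = 2.
Total: 20 × 2 = 40.

40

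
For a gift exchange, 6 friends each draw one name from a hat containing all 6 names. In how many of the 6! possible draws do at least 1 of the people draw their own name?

455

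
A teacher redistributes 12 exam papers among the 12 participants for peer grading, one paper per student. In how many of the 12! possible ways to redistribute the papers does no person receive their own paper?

176214841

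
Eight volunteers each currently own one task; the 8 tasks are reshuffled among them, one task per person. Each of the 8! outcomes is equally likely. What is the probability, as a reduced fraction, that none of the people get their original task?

Favorable outcomes: !8 = 14833.
Total outcomes: 8! = 40320.
Probability = 14833/40320 = 2119/5760.

2119/5760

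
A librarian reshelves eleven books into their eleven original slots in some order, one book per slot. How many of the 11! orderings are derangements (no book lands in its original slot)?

!11 = 11! · Σ_{k=0}^{11} (-1)^k/k!
= 11! - 11!/1! + 11!/2! - 11!/3! + 11!/4! - 11!/5! + 11!/6! - 11!/7! + 11!/8! - 11!/9! + 11!/10! - 11!/11!
= 39916800 - 39916800 + 19958400 - 6652800 + 1663200 - 332640 + 55440 - 7920 + 990 - 110 + 11 - 1
= 14684570

14684570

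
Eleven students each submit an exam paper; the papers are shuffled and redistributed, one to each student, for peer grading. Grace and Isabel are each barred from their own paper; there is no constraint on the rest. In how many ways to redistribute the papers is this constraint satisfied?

33022080

Let A_j be the event that the j-th constrained one is fixed. By inclusion-exclusion over the 2 events:
Σ_{j=0}^{2} (-1)^j C(2,j)(11-j)!
= C(2,0)·11! - C(2,1)·10! + C(2,2)·9!
= 39916800 - 7257600 + 362880
= 33022080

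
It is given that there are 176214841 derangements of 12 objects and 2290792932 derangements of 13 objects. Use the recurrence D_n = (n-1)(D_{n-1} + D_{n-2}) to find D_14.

D_14 = (14-1)·(D_13 + D_12) = 13·(2290792932 + 176214841) = 13·2467007773 = 32071101049.

32071101049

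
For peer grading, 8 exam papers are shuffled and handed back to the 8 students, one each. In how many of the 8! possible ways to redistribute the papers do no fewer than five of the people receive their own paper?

141

# with exactly i fixed is C(8,i)·!(8-i); sum over i=5..8:
  i=5: C(8,5)·!3 = 56·2 = 112
  i=6: C(8,6)·!2 = 28·1 = 28
  i=7: C(8,7)·!1 = 8·0 = 0
  i=8: C(8,8)·!0 = 1·1 = 1
Total = 141.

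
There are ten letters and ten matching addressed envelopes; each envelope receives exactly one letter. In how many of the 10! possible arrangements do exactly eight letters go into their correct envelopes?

Pick the 8 fixed positions: C(10,8) = 45 ways.
The remaining 2 must be deranged: !2 = 1.
Total: 45 × 1 = 45.

45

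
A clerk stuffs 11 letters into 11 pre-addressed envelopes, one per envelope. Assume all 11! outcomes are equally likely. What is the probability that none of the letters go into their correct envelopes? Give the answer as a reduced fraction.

Favorable outcomes: !11 = 14684570.
Total outcomes: 11! = 39916800.
Probability = 14684570/39916800 = 1468457/3991680.

1468457/3991680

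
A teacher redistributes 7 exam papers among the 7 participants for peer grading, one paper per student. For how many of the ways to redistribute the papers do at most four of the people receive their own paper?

5018

# with exactly i fixed is C(7,i)·!(7-i); sum over i=0..4:
  i=0: C(7,0)·!7 = 1·1854 = 1854
  i=1: C(7,1)·!6 = 7·265 = 1855
  i=2: C(7,2)·!5 = 21·44 = 924
  i=3: C(7,3)·!4 = 35·9 = 315
  i=4: C(7,4)·!3 = 35·2 = 70
Total = 5018.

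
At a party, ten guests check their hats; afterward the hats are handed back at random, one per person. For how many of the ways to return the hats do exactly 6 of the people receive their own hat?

Pick the 6 fixed positions: C(10,6) = 210 ways.
The other 4 form a derangement: !4 = 9.
Total: 210 × 9 = 1890.

1890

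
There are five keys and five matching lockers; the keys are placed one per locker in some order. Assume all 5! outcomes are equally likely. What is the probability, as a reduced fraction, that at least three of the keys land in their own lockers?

Favorable outcomes: Σ_{i≥3} C(5,i)·!(5-i) = 10·1 + 5·0 + 1·1 = 11.
Total outcomes: 5! = 120.
Probability = 11/120 = 11/120.

11/120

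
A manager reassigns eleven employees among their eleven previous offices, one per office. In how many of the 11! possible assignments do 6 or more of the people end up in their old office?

23684

# with exactly i fixed is C(11,i)·!(11-i); sum over i=6..11:
  i=6: C(11,6)·!5 = 462·44 = 20328
  i=7: C(11,7)·!4 = 330·9 = 2970
  i=8: C(11,8)·!3 = 165·2 = 330
  i=9: C(11,9)·!2 = 55·1 = 55
  i=10: C(11,10)·!1 = 11·0 = 0
  i=11: C(11,11)·!0 = 1·1 = 1
Total = 23684.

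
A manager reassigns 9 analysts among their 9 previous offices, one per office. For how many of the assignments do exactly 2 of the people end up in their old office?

66744

Choose which 2 of the 9 are fixed: C(9,2) = 36.
The remaining 7 must be deranged: !7 = 1854.
Total: 36 × 1854 = 66744.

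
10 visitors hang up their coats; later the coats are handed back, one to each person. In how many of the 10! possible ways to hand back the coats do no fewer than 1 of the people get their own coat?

2293839

Sum C(10,i)·!(10-i) for i = 1..10:
  i=1: C(10,1)·!9 = 10·133496 = 1334960
  i=2: C(10,2)·!8 = 45·14833 = 667485
  i=3: C(10,3)·!7 = 120·1854 = 222480
  i=4: C(10,4)·!6 = 210·265 = 55650
  i=5: C(10,5)·!5 = 252·44 = 11088
  i=6: C(10,6)·!4 = 210·9 = 1890
  i=7: C(10,7)·!3 = 120·2 = 240
  i=8: C(10,8)·!2 = 45·1 = 45
  i=9: C(10,9)·!1 = 10·0 = 0
  i=10: C(10,10)·!0 = 1·1 = 1
Total = 2293839.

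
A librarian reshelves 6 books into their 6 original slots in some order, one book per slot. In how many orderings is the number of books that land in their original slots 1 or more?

455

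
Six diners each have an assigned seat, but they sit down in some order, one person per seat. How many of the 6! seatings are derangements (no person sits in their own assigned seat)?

265

Recurrence: !6 = 6·!5 + (-1)^6.
!6 = 6·44 + 1 = 265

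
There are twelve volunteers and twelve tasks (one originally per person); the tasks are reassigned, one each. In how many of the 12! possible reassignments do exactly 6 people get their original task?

Pick the 6 fixed positions: C(12,6) = 924 ways.
The other 6 form a derangement: !6 = 265.
Total: 924 × 265 = 244860.

244860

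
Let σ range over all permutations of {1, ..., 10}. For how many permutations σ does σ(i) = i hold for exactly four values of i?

55650

Pick the 4 fixed positions: C(10,4) = 210 ways.
The remaining 6 must be deranged: !6 = 265.
Total: 210 × 265 = 55650.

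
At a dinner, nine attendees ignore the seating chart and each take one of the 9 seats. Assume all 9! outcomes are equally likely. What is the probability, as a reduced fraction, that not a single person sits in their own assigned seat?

16687/45360

Favorable outcomes: !9 = 133496.
Total outcomes: 9! = 362880.
Probability = 133496/362880 = 16687/45360.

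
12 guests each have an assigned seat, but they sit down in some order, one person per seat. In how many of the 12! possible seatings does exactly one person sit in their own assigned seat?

176214840

Pick the single fixed position: C(12,1) = 12 ways.
The remaining 11 must be deranged: !11 = 14684570.
Total: 12 × 14684570 = 176214840.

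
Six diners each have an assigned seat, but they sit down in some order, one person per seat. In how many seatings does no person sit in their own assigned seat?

Recurrence: !6 = 5·(!5 + !4).
!6 = 5·(44 + 9) = 5·53 = 265

265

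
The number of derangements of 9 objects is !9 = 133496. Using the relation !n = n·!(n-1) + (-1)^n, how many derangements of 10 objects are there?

1334961

!10 = 10·133496 + 1 = 1334961.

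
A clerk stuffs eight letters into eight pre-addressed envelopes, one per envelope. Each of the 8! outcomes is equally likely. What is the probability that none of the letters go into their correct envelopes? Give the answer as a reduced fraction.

Favorable outcomes: !8 = 14833.
Total outcomes: 8! = 40320.
Probability = 14833/40320 = 2119/5760.

2119/5760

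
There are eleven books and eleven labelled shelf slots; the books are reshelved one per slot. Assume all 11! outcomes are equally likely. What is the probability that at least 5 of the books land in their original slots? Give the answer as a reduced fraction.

73057/19958400

Favorable outcomes: Σ_{i≥5} C(11,i)·!(11-i) = 462·265 + 462·44 + 330·9 + 165·2 + 55·1 + 11·0 + 1·1 = 146114.
Total outcomes: 11! = 39916800.
Probability = 146114/39916800 = 73057/19958400.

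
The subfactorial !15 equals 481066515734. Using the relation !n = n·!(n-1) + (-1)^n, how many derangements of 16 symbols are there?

7697064251745

!16 = 16·481066515734 + 1 = 7697064251745.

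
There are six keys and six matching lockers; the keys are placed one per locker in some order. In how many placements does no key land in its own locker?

Use !n = (n-1)(!(n-1) + !(n-2)).
!6 = 5·(44 + 9) = 5·53 = 265

265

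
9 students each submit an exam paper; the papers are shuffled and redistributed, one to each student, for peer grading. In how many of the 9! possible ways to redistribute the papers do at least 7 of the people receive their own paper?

# with exactly i fixed is C(9,i)·!(9-i); sum over i=7..9:
  i=7: C(9,7)·!2 = 36·1 = 36
  i=8: C(9,8)·!1 = 9·0 = 0
  i=9: C(9,9)·!0 = 1·1 = 1
Total = 37.

37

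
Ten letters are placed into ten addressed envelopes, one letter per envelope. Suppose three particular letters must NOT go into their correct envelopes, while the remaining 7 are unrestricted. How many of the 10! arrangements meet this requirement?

Inclusion-exclusion on the 3 forbidden self-matches:
Σ_{j=0}^{3} (-1)^j C(3,j)(10-j)!
= C(3,0)·10! - C(3,1)·9! + C(3,2)·8! - C(3,3)·7!
= 3628800 - 1088640 + 120960 - 5040
= 2656080

2656080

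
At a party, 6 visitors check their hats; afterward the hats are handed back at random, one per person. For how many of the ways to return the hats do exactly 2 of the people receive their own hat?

Pick the 2 fixed positions: C(6,2) = 15 ways.
The other 4 form a derangement: !4 = 9.
Total: 15 × 9 = 135.

135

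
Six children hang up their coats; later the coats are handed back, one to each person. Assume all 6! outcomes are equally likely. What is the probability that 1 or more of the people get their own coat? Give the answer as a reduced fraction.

91/144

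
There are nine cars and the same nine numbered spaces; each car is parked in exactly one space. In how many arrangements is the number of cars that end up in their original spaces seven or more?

37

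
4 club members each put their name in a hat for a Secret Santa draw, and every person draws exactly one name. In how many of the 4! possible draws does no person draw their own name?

9

!4 = 4! · Σ_{k=0}^{4} (-1)^k/k!
= 4! - 4!/1! + 4!/2! - 4!/3! + 4!/4!
= 24 - 24 + 12 - 4 + 1
= 9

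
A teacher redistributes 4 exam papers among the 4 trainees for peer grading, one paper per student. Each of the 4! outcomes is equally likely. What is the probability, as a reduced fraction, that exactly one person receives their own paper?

Favorable outcomes: C(4,1)·!3 = 4·2 = 8.
Total outcomes: 4! = 24.
Probability = 8/24 = 1/3.

1/3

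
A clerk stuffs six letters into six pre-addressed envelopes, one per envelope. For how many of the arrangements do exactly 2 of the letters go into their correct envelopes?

135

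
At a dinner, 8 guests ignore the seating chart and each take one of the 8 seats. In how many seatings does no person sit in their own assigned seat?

Use !n = n·!(n-1) + (-1)^n.
!8 = 8·1854 + 1 = 14833

14833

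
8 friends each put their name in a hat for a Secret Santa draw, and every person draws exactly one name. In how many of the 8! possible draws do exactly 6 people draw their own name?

28

Pick the 6 fixed positions: C(8,6) = 28 ways.
The remaining 2 must be deranged: !2 = 1.
Total: 28 × 1 = 28.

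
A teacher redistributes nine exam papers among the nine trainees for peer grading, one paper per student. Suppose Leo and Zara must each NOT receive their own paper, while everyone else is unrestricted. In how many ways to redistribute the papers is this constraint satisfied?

Let A_j be the event that the j-th constrained one is fixed. By inclusion-exclusion over the 2 events:
Σ_{j=0}^{2} (-1)^j C(2,j)(9-j)!
= C(2,0)·9! - C(2,1)·8! + C(2,2)·7!
= 362880 - 80640 + 5040
= 287280

287280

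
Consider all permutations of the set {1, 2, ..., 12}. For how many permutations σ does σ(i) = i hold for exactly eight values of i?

4455

Choose which 8 of the 12 are fixed: C(12,8) = 495.
The other 4 form a derangement: !4 = 9.
Total: 495 × 9 = 4455.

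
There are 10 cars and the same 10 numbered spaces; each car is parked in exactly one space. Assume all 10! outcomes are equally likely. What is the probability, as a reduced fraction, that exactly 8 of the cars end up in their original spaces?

1/80640

Favorable outcomes: C(10,8)·!2 = 45·1 = 45.
Total outcomes: 10! = 3628800.
Probability = 45/3628800 = 1/80640.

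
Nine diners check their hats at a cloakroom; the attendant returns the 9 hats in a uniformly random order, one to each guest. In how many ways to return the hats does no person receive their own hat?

133496

Recurrence: !9 = 9·!8 + (-1)^9.
!9 = 9·14833 - 1 = 133496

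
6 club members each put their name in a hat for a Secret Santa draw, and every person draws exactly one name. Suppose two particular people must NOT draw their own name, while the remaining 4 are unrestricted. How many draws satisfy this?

504

Inclusion-exclusion on the 2 forbidden self-matches:
Σ_{j=0}^{2} (-1)^j C(2,j)(6-j)!
= C(2,0)·6! - C(2,1)·5! + C(2,2)·4!
= 720 - 240 + 24
= 504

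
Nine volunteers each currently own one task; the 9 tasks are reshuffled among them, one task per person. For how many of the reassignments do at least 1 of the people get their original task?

# with exactly i fixed is C(9,i)·!(9-i); sum over i=1..9:
  i=1: C(9,1)·!8 = 9·14833 = 133497
  i=2: C(9,2)·!7 = 36·1854 = 66744
  i=3: C(9,3)·!6 = 84·265 = 22260
  i=4: C(9,4)·!5 = 126·44 = 5544
  i=5: C(9,5)·!4 = 126·9 = 1134
  i=6: C(9,6)·!3 = 84·2 = 168
  i=7: C(9,7)·!2 = 36·1 = 36
  i=8: C(9,8)·!1 = 9·0 = 0
  i=9: C(9,9)·!0 = 1·1 = 1
Total = 229384.

229384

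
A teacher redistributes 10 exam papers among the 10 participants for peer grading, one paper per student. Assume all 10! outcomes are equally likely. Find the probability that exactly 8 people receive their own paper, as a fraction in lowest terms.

Favorable outcomes: C(10,8)·!2 = 45·1 = 45.
Total outcomes: 10! = 3628800.
Probability = 45/3628800 = 1/80640.

1/80640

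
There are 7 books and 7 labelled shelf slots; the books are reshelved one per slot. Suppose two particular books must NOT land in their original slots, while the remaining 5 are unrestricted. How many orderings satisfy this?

3720

Inclusion-exclusion on the 2 forbidden self-matches:
Σ_{j=0}^{2} (-1)^j C(2,j)(7-j)!
= C(2,0)·7! - C(2,1)·6! + C(2,2)·5!
= 5040 - 1440 + 120
= 3720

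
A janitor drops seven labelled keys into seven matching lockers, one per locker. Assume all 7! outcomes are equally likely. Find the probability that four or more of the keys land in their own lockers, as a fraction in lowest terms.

23/1260

Favorable outcomes: Σ_{i≥4} C(7,i)·!(7-i) = 35·2 + 21·1 + 7·0 + 1·1 = 92.
Total outcomes: 7! = 5040.
Probability = 92/5040 = 23/1260.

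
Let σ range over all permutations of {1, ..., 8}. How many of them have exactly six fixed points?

28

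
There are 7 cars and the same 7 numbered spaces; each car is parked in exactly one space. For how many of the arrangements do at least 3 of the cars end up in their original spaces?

407

Sum C(7,i)·!(7-i) for i = 3..7:
  i=3: C(7,3)·!4 = 35·9 = 315
  i=4: C(7,4)·!3 = 35·2 = 70
  i=5: C(7,5)·!2 = 21·1 = 21
  i=6: C(7,6)·!1 = 7·0 = 0
  i=7: C(7,7)·!0 = 1·1 = 1
Total = 407.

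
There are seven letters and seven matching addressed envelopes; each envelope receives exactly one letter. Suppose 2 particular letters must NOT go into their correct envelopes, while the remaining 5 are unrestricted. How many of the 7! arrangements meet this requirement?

3720

Inclusion-exclusion on the 2 forbidden self-matches:
Σ_{j=0}^{2} (-1)^j C(2,j)(7-j)!
= C(2,0)·7! - C(2,1)·6! + C(2,2)·5!
= 5040 - 1440 + 120
= 3720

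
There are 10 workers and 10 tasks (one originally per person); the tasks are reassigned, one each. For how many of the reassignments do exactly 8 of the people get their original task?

45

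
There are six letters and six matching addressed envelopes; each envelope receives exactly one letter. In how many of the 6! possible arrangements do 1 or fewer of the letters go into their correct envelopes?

529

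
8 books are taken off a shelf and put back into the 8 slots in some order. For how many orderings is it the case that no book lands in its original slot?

14833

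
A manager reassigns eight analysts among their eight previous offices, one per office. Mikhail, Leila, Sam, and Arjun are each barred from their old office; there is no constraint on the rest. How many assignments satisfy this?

24024

Let A_j be the event that the j-th constrained one is fixed. By inclusion-exclusion over the 4 events:
Σ_{j=0}^{4} (-1)^j C(4,j)(8-j)!
= C(4,0)·8! - C(4,1)·7! + C(4,2)·6! - C(4,3)·5! + C(4,4)·4!
= 40320 - 20160 + 4320 - 480 + 24
= 24024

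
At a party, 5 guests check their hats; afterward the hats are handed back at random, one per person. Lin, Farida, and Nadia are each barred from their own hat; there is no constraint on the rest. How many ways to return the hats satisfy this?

64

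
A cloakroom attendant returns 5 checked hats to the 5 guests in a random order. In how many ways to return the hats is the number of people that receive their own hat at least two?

Sum C(5,i)·!(5-i) for i = 2..5:
  i=2: C(5,2)·!3 = 10·2 = 20
  i=3: C(5,3)·!2 = 10·1 = 10
  i=4: C(5,4)·!1 = 5·0 = 0
  i=5: C(5,5)·!0 = 1·1 = 1
Total = 31.

31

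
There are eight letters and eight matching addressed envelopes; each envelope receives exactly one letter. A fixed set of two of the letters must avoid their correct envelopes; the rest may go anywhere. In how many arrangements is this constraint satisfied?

Inclusion-exclusion on the 2 forbidden self-matches:
Σ_{j=0}^{2} (-1)^j C(2,j)(8-j)!
= C(2,0)·8! - C(2,1)·7! + C(2,2)·6!
= 40320 - 10080 + 720
= 30960

30960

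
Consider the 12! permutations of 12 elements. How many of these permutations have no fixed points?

The subfactorial !12 = [12!/e] (nearest integer).
12! = 479001600, and 479001600/e ≈ 176214840.93, so !12 = 176214841.

176214841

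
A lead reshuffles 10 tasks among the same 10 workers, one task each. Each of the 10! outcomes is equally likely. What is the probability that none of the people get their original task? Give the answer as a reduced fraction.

16481/44800

Favorable outcomes: !10 = 1334961.
Total outcomes: 10! = 3628800.
Probability = 1334961/3628800 = 16481/44800.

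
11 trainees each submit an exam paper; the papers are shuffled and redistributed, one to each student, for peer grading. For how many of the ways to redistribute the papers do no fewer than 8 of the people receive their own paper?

386

Sum C(11,i)·!(11-i) for i = 8..11:
  i=8: C(11,8)·!3 = 165·2 = 330
  i=9: C(11,9)·!2 = 55·1 = 55
  i=10: C(11,10)·!1 = 11·0 = 0
  i=11: C(11,11)·!0 = 1·1 = 1
Total = 386.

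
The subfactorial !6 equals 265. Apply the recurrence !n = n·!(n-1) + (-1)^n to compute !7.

1854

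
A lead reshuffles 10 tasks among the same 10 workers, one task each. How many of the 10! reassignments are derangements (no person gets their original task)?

1334961

!10 is the nearest integer to 10!/e.
10! = 3628800, and 3628800/e ≈ 1334960.92, so !10 = 1334961.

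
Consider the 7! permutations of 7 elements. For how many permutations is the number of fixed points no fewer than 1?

# with exactly i fixed is C(7,i)·!(7-i); sum over i=1..7:
  i=1: C(7,1)·!6 = 7·265 = 1855
  i=2: C(7,2)·!5 = 21·44 = 924
  i=3: C(7,3)·!4 = 35·9 = 315
  i=4: C(7,4)·!3 = 35·2 = 70
  i=5: C(7,5)·!2 = 21·1 = 21
  i=6: C(7,6)·!1 = 7·0 = 0
  i=7: C(7,7)·!0 = 1·1 = 1
Total = 3186.

3186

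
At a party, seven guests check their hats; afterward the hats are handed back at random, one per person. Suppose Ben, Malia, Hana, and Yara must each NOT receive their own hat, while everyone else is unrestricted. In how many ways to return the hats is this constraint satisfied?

2790

Inclusion-exclusion on the 4 forbidden self-matches:
Σ_{j=0}^{4} (-1)^j C(4,j)(7-j)!
= C(4,0)·7! - C(4,1)·6! + C(4,2)·5! - C(4,3)·4! + C(4,4)·3!
= 5040 - 2880 + 720 - 96 + 6
= 2790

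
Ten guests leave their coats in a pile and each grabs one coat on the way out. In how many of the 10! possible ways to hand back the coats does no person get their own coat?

The number of derangements of 10 is !10 = Σ_{k=0}^{10} (-1)^k·10!/k!
= 10! - 10!/1! + 10!/2! - 10!/3! + 10!/4! - 10!/5! + 10!/6! - 10!/7! + 10!/8! - 10!/9! + 10!/10!
= 3628800 - 3628800 + 1814400 - 604800 + 151200 - 30240 + 5040 - 720 + 90 - 10 + 1
= 1334961

1334961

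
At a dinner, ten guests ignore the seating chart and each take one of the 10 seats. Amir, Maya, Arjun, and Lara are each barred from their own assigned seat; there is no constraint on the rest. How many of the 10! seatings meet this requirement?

Inclusion-exclusion on the 4 forbidden self-matches:
Σ_{j=0}^{4} (-1)^j C(4,j)(10-j)!
= C(4,0)·10! - C(4,1)·9! + C(4,2)·8! - C(4,3)·7! + C(4,4)·6!
= 3628800 - 1451520 + 241920 - 20160 + 720
= 2399760

2399760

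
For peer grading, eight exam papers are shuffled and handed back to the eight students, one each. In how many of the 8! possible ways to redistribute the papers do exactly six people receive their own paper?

28

Choose which 6 of the 8 are fixed: C(8,6) = 28.
The remaining 2 must be deranged: !2 = 1.
Total: 28 × 1 = 28.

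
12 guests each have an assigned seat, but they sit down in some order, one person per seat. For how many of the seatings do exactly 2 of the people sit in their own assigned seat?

88107426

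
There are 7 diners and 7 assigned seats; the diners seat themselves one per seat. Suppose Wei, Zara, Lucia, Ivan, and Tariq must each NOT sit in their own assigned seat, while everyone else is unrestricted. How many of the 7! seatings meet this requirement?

2428

Let A_j be the event that the j-th constrained one is fixed. By inclusion-exclusion over the 5 events:
Σ_{j=0}^{5} (-1)^j C(5,j)(7-j)!
= C(5,0)·7! - C(5,1)·6! + C(5,2)·5! - C(5,3)·4! + C(5,4)·3! - C(5,5)·2!
= 5040 - 3600 + 1200 - 240 + 30 - 2
= 2428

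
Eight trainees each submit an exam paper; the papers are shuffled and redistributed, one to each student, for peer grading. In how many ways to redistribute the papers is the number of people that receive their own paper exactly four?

Choose which 4 of the 8 are fixed: C(8,4) = 70.
The remaining 4 must be deranged: !4 = 9.
Total: 70 × 9 = 630.

630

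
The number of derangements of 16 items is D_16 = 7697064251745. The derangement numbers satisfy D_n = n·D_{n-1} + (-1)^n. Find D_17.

130850092279664

D_17 = 17·7697064251745 - 1 = 130850092279664.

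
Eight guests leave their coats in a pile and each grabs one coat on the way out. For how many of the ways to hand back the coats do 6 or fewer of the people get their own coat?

40319

# with exactly i fixed is C(8,i)·!(8-i); sum over i=0..6:
  i=0: C(8,0)·!8 = 1·14833 = 14833
  i=1: C(8,1)·!7 = 8·1854 = 14832
  i=2: C(8,2)·!6 = 28·265 = 7420
  i=3: C(8,3)·!5 = 56·44 = 2464
  i=4: C(8,4)·!4 = 70·9 = 630
  i=5: C(8,5)·!3 = 56·2 = 112
  i=6: C(8,6)·!2 = 28·1 = 28
Total = 40319.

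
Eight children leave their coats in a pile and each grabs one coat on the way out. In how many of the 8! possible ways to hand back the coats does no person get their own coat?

14833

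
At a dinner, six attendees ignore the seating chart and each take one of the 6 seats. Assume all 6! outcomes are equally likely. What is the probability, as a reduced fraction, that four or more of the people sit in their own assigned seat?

1/45

Favorable outcomes: Σ_{i≥4} C(6,i)·!(6-i) = 15·1 + 6·0 + 1·1 = 16.
Total outcomes: 6! = 720.
Probability = 16/720 = 1/45.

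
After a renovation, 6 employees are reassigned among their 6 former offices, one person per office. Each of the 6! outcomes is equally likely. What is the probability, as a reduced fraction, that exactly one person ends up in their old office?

11/30

Favorable outcomes: C(6,1)·!5 = 6·44 = 264.
Total outcomes: 6! = 720.
Probability = 264/720 = 11/30.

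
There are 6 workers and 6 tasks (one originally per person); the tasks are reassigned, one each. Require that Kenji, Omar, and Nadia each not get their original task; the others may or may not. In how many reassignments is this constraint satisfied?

426

Inclusion-exclusion on the 3 forbidden self-matches:
Σ_{j=0}^{3} (-1)^j C(3,j)(6-j)!
= C(3,0)·6! - C(3,1)·5! + C(3,2)·4! - C(3,3)·3!
= 720 - 360 + 72 - 6
= 426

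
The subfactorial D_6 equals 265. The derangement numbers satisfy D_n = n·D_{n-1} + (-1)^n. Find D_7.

1854

D_7 = 7·265 - 1 = 1854.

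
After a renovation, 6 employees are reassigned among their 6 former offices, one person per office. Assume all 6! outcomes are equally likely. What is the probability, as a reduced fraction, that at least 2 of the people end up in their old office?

191/720

Favorable outcomes: Σ_{i≥2} C(6,i)·!(6-i) = 15·9 + 20·2 + 15·1 + 6·0 + 1·1 = 191.
Total outcomes: 6! = 720.
Probability = 191/720 = 191/720.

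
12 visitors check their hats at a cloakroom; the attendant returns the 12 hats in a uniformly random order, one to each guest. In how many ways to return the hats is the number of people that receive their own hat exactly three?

29369120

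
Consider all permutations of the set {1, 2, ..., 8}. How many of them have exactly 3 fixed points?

Choose which 3 of the 8 are fixed: C(8,3) = 56.
The remaining 5 must be deranged: !5 = 44.
Total: 56 × 44 = 2464.

2464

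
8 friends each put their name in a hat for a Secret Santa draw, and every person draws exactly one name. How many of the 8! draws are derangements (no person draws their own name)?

14833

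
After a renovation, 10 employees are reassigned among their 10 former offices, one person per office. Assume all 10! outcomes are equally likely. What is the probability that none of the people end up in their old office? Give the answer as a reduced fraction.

Favorable outcomes: !10 = 1334961.
Total outcomes: 10! = 3628800.
Probability = 1334961/3628800 = 16481/44800.

16481/44800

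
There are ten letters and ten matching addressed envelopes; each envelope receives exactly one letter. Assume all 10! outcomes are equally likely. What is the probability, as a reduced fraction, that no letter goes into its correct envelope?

Favorable outcomes: !10 = 1334961.
Total outcomes: 10! = 3628800.
Probability = 1334961/3628800 = 16481/44800.

16481/44800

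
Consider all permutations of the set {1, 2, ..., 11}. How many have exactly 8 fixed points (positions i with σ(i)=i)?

330

Pick the 8 fixed positions: C(11,8) = 165 ways.
The other 3 form a derangement: !3 = 2.
Total: 165 × 2 = 330.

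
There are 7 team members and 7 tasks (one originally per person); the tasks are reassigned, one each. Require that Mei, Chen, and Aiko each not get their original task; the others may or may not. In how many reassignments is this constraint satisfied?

Inclusion-exclusion on the 3 forbidden self-matches:
Σ_{j=0}^{3} (-1)^j C(3,j)(7-j)!
= C(3,0)·7! - C(3,1)·6! + C(3,2)·5! - C(3,3)·4!
= 5040 - 2160 + 360 - 24
= 3216

3216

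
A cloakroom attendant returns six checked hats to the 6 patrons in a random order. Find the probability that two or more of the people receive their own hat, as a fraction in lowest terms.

191/720

Favorable outcomes: Σ_{i≥2} C(6,i)·!(6-i) = 15·9 + 20·2 + 15·1 + 6·0 + 1·1 = 191.
Total outcomes: 6! = 720.
Probability = 191/720 = 191/720.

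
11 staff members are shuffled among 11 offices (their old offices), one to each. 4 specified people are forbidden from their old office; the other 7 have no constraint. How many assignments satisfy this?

Let A_j be the event that the j-th constrained one is fixed. By inclusion-exclusion over the 4 events:
Σ_{j=0}^{4} (-1)^j C(4,j)(11-j)!
= C(4,0)·11! - C(4,1)·10! + C(4,2)·9! - C(4,3)·8! + C(4,4)·7!
= 39916800 - 14515200 + 2177280 - 161280 + 5040
= 27422640

27422640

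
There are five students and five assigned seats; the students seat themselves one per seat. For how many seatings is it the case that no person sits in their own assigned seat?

Recurrence: !5 = 4·(!4 + !3).
!5 = 4·(9 + 2) = 4·11 = 44

44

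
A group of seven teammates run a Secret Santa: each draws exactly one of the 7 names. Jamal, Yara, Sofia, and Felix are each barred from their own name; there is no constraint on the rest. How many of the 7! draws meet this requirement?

Inclusion-exclusion on the 4 forbidden self-matches:
Σ_{j=0}^{4} (-1)^j C(4,j)(7-j)!
= C(4,0)·7! - C(4,1)·6! + C(4,2)·5! - C(4,3)·4! + C(4,4)·3!
= 5040 - 2880 + 720 - 96 + 6
= 2790

2790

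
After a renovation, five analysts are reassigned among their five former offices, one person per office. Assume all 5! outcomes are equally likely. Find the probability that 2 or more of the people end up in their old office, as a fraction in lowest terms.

Favorable outcomes: Σ_{i≥2} C(5,i)·!(5-i) = 10·2 + 10·1 + 5·0 + 1·1 = 31.
Total outcomes: 5! = 120.
Probability = 31/120 = 31/120.

31/120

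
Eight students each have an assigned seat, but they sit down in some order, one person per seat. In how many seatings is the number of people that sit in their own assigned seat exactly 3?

2464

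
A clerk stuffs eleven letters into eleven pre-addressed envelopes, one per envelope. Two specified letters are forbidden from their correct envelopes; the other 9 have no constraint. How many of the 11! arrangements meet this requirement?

Let A_j be the event that the j-th constrained one is fixed. By inclusion-exclusion over the 2 events:
Σ_{j=0}^{2} (-1)^j C(2,j)(11-j)!
= C(2,0)·11! - C(2,1)·10! + C(2,2)·9!
= 39916800 - 7257600 + 362880
= 33022080

33022080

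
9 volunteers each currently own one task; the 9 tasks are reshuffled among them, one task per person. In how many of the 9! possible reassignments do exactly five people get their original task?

Choose which 5 of the 9 are fixed: C(9,5) = 126.
The remaining 4 must be deranged: !4 = 9.
Total: 126 × 9 = 1134.

1134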